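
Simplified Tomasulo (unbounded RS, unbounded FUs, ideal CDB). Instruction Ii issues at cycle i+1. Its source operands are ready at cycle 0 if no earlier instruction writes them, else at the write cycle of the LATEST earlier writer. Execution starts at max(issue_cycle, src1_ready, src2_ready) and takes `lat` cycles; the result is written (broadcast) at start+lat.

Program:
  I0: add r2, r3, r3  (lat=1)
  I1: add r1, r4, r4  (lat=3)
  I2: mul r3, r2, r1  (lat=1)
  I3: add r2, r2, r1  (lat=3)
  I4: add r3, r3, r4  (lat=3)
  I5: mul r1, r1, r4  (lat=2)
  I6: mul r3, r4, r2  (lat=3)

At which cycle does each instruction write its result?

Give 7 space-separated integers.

I0 add r2: issue@1 deps=(None,None) exec_start@1 write@2
I1 add r1: issue@2 deps=(None,None) exec_start@2 write@5
I2 mul r3: issue@3 deps=(0,1) exec_start@5 write@6
I3 add r2: issue@4 deps=(0,1) exec_start@5 write@8
I4 add r3: issue@5 deps=(2,None) exec_start@6 write@9
I5 mul r1: issue@6 deps=(1,None) exec_start@6 write@8
I6 mul r3: issue@7 deps=(None,3) exec_start@8 write@11

Answer: 2 5 6 8 9 8 11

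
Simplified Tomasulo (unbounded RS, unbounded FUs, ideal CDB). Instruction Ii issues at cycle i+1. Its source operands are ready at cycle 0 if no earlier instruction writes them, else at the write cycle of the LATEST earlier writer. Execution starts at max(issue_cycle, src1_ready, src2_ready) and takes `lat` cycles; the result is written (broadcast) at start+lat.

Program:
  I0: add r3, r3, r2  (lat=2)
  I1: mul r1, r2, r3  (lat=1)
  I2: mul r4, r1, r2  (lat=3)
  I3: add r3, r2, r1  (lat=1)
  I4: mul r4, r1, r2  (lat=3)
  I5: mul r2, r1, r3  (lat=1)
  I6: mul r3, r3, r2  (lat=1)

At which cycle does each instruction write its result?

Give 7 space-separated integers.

Answer: 3 4 7 5 8 7 8

Derivation:
I0 add r3: issue@1 deps=(None,None) exec_start@1 write@3
I1 mul r1: issue@2 deps=(None,0) exec_start@3 write@4
I2 mul r4: issue@3 deps=(1,None) exec_start@4 write@7
I3 add r3: issue@4 deps=(None,1) exec_start@4 write@5
I4 mul r4: issue@5 deps=(1,None) exec_start@5 write@8
I5 mul r2: issue@6 deps=(1,3) exec_start@6 write@7
I6 mul r3: issue@7 deps=(3,5) exec_start@7 write@8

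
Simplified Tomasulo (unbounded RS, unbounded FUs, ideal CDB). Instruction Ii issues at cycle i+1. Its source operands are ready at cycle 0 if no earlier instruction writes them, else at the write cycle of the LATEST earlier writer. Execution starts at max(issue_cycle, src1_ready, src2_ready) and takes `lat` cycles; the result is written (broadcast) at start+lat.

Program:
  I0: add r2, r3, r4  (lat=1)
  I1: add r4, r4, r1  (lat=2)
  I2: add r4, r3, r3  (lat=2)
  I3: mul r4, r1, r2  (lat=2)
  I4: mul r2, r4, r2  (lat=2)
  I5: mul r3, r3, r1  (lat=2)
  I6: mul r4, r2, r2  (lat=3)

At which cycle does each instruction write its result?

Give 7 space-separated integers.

Answer: 2 4 5 6 8 8 11

Derivation:
I0 add r2: issue@1 deps=(None,None) exec_start@1 write@2
I1 add r4: issue@2 deps=(None,None) exec_start@2 write@4
I2 add r4: issue@3 deps=(None,None) exec_start@3 write@5
I3 mul r4: issue@4 deps=(None,0) exec_start@4 write@6
I4 mul r2: issue@5 deps=(3,0) exec_start@6 write@8
I5 mul r3: issue@6 deps=(None,None) exec_start@6 write@8
I6 mul r4: issue@7 deps=(4,4) exec_start@8 write@11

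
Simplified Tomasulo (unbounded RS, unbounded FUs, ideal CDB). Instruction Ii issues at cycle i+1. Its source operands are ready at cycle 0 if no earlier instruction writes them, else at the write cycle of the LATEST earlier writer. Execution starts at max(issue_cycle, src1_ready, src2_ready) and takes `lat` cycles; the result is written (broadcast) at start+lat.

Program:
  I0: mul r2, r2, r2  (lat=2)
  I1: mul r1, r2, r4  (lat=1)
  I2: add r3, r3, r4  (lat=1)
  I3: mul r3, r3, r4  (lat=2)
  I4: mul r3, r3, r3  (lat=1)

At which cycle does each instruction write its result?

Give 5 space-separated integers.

Answer: 3 4 4 6 7

Derivation:
I0 mul r2: issue@1 deps=(None,None) exec_start@1 write@3
I1 mul r1: issue@2 deps=(0,None) exec_start@3 write@4
I2 add r3: issue@3 deps=(None,None) exec_start@3 write@4
I3 mul r3: issue@4 deps=(2,None) exec_start@4 write@6
I4 mul r3: issue@5 deps=(3,3) exec_start@6 write@7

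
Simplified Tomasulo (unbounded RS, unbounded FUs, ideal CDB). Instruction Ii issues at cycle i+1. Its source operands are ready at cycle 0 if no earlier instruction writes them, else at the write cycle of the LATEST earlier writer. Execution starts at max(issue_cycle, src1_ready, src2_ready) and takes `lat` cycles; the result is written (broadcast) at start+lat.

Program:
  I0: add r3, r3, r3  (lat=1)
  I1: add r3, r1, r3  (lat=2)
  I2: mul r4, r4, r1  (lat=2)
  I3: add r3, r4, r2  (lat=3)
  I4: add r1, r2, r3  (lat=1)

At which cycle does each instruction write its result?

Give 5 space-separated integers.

I0 add r3: issue@1 deps=(None,None) exec_start@1 write@2
I1 add r3: issue@2 deps=(None,0) exec_start@2 write@4
I2 mul r4: issue@3 deps=(None,None) exec_start@3 write@5
I3 add r3: issue@4 deps=(2,None) exec_start@5 write@8
I4 add r1: issue@5 deps=(None,3) exec_start@8 write@9

Answer: 2 4 5 8 9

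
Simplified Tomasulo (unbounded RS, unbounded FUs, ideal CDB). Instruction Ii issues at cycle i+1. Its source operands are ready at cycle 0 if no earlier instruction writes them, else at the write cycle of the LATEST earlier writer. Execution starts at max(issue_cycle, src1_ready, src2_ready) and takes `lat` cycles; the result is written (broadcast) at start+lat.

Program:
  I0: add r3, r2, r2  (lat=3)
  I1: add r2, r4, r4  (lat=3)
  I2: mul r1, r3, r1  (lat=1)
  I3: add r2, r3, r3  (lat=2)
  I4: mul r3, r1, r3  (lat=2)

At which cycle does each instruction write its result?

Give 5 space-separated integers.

I0 add r3: issue@1 deps=(None,None) exec_start@1 write@4
I1 add r2: issue@2 deps=(None,None) exec_start@2 write@5
I2 mul r1: issue@3 deps=(0,None) exec_start@4 write@5
I3 add r2: issue@4 deps=(0,0) exec_start@4 write@6
I4 mul r3: issue@5 deps=(2,0) exec_start@5 write@7

Answer: 4 5 5 6 7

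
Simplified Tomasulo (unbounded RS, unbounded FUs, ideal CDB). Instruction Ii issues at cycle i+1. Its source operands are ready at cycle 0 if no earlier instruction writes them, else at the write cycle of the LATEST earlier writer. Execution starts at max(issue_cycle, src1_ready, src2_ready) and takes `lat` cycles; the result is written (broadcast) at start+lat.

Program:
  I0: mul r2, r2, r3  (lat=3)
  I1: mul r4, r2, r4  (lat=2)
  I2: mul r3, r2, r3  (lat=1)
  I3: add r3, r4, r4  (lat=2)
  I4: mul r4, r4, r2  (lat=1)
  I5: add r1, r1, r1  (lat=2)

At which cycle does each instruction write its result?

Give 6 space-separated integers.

Answer: 4 6 5 8 7 8

Derivation:
I0 mul r2: issue@1 deps=(None,None) exec_start@1 write@4
I1 mul r4: issue@2 deps=(0,None) exec_start@4 write@6
I2 mul r3: issue@3 deps=(0,None) exec_start@4 write@5
I3 add r3: issue@4 deps=(1,1) exec_start@6 write@8
I4 mul r4: issue@5 deps=(1,0) exec_start@6 write@7
I5 add r1: issue@6 deps=(None,None) exec_start@6 write@8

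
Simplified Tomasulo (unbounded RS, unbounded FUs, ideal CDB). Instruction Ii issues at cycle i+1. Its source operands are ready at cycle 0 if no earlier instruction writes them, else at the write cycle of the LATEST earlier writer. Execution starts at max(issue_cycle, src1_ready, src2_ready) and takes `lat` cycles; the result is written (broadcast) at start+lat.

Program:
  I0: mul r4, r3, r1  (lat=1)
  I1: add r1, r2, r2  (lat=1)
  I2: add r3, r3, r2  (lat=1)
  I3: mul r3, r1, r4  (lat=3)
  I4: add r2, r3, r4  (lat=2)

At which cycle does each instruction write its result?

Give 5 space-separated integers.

I0 mul r4: issue@1 deps=(None,None) exec_start@1 write@2
I1 add r1: issue@2 deps=(None,None) exec_start@2 write@3
I2 add r3: issue@3 deps=(None,None) exec_start@3 write@4
I3 mul r3: issue@4 deps=(1,0) exec_start@4 write@7
I4 add r2: issue@5 deps=(3,0) exec_start@7 write@9

Answer: 2 3 4 7 9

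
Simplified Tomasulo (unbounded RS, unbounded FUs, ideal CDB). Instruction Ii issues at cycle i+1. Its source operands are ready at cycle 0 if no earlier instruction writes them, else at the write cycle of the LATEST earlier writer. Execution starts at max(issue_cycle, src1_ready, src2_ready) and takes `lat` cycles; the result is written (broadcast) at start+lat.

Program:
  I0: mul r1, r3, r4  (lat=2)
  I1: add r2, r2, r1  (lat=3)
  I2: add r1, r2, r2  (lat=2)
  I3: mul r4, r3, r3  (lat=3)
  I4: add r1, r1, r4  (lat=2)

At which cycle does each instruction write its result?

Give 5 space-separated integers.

Answer: 3 6 8 7 10

Derivation:
I0 mul r1: issue@1 deps=(None,None) exec_start@1 write@3
I1 add r2: issue@2 deps=(None,0) exec_start@3 write@6
I2 add r1: issue@3 deps=(1,1) exec_start@6 write@8
I3 mul r4: issue@4 deps=(None,None) exec_start@4 write@7
I4 add r1: issue@5 deps=(2,3) exec_start@8 write@10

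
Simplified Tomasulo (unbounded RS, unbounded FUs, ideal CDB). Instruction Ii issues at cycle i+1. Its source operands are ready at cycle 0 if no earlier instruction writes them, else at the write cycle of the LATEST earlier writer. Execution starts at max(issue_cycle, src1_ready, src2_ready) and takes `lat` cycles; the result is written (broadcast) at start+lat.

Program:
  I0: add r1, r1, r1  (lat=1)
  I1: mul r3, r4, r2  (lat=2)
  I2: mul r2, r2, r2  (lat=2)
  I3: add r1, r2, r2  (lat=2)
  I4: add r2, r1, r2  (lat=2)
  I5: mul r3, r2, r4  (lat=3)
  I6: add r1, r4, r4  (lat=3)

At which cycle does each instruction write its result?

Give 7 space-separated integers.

I0 add r1: issue@1 deps=(None,None) exec_start@1 write@2
I1 mul r3: issue@2 deps=(None,None) exec_start@2 write@4
I2 mul r2: issue@3 deps=(None,None) exec_start@3 write@5
I3 add r1: issue@4 deps=(2,2) exec_start@5 write@7
I4 add r2: issue@5 deps=(3,2) exec_start@7 write@9
I5 mul r3: issue@6 deps=(4,None) exec_start@9 write@12
I6 add r1: issue@7 deps=(None,None) exec_start@7 write@10

Answer: 2 4 5 7 9 12 10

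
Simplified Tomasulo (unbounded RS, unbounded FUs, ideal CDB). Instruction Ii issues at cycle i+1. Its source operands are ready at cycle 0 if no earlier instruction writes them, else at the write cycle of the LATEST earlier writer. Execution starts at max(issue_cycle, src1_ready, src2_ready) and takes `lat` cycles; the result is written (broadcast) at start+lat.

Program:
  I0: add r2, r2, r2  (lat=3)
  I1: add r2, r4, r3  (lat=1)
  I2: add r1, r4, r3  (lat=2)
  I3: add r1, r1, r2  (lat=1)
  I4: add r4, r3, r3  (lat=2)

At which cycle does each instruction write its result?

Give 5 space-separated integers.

Answer: 4 3 5 6 7

Derivation:
I0 add r2: issue@1 deps=(None,None) exec_start@1 write@4
I1 add r2: issue@2 deps=(None,None) exec_start@2 write@3
I2 add r1: issue@3 deps=(None,None) exec_start@3 write@5
I3 add r1: issue@4 deps=(2,1) exec_start@5 write@6
I4 add r4: issue@5 deps=(None,None) exec_start@5 write@7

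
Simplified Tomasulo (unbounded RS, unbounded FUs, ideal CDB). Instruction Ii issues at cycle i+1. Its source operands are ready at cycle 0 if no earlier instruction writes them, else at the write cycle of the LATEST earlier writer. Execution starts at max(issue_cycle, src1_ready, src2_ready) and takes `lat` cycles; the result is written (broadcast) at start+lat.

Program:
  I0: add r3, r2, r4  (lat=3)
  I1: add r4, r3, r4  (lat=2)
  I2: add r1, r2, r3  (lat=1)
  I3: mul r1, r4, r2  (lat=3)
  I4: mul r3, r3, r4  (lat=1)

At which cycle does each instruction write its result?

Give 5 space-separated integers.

Answer: 4 6 5 9 7

Derivation:
I0 add r3: issue@1 deps=(None,None) exec_start@1 write@4
I1 add r4: issue@2 deps=(0,None) exec_start@4 write@6
I2 add r1: issue@3 deps=(None,0) exec_start@4 write@5
I3 mul r1: issue@4 deps=(1,None) exec_start@6 write@9
I4 mul r3: issue@5 deps=(0,1) exec_start@6 write@7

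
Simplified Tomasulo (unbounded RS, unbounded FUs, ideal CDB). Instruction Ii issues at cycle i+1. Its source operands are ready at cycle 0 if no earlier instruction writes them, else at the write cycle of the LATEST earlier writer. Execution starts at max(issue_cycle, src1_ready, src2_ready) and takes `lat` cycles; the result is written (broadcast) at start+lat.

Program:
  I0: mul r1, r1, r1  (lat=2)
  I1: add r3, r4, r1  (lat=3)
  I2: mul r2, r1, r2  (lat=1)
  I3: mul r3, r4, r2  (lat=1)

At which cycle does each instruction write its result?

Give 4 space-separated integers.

I0 mul r1: issue@1 deps=(None,None) exec_start@1 write@3
I1 add r3: issue@2 deps=(None,0) exec_start@3 write@6
I2 mul r2: issue@3 deps=(0,None) exec_start@3 write@4
I3 mul r3: issue@4 deps=(None,2) exec_start@4 write@5

Answer: 3 6 4 5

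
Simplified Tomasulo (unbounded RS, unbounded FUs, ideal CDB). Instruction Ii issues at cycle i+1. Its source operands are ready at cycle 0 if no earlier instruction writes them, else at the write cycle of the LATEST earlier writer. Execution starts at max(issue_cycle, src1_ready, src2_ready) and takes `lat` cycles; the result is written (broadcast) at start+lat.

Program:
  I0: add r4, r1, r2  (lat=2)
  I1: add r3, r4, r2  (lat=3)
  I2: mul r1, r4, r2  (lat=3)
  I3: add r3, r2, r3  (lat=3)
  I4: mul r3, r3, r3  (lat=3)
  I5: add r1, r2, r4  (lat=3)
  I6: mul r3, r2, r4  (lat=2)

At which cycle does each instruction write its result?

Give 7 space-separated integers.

Answer: 3 6 6 9 12 9 9

Derivation:
I0 add r4: issue@1 deps=(None,None) exec_start@1 write@3
I1 add r3: issue@2 deps=(0,None) exec_start@3 write@6
I2 mul r1: issue@3 deps=(0,None) exec_start@3 write@6
I3 add r3: issue@4 deps=(None,1) exec_start@6 write@9
I4 mul r3: issue@5 deps=(3,3) exec_start@9 write@12
I5 add r1: issue@6 deps=(None,0) exec_start@6 write@9
I6 mul r3: issue@7 deps=(None,0) exec_start@7 write@9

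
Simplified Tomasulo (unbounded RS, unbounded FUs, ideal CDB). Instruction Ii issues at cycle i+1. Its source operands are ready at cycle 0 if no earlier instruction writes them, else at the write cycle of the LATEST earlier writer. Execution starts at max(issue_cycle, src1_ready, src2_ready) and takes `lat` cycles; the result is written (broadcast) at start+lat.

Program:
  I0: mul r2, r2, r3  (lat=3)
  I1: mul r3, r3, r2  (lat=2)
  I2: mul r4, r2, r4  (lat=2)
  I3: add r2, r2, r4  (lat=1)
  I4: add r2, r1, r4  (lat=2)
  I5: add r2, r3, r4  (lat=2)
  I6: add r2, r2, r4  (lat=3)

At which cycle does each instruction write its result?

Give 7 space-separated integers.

Answer: 4 6 6 7 8 8 11

Derivation:
I0 mul r2: issue@1 deps=(None,None) exec_start@1 write@4
I1 mul r3: issue@2 deps=(None,0) exec_start@4 write@6
I2 mul r4: issue@3 deps=(0,None) exec_start@4 write@6
I3 add r2: issue@4 deps=(0,2) exec_start@6 write@7
I4 add r2: issue@5 deps=(None,2) exec_start@6 write@8
I5 add r2: issue@6 deps=(1,2) exec_start@6 write@8
I6 add r2: issue@7 deps=(5,2) exec_start@8 write@11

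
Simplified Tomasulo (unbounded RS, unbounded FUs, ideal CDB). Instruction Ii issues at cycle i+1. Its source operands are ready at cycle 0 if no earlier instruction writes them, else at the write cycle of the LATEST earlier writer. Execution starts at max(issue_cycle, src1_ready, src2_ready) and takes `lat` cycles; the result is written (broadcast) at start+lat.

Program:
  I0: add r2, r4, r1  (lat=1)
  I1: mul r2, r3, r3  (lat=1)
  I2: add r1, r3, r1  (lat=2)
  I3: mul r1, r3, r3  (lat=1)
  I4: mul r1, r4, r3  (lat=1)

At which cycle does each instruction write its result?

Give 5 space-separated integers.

Answer: 2 3 5 5 6

Derivation:
I0 add r2: issue@1 deps=(None,None) exec_start@1 write@2
I1 mul r2: issue@2 deps=(None,None) exec_start@2 write@3
I2 add r1: issue@3 deps=(None,None) exec_start@3 write@5
I3 mul r1: issue@4 deps=(None,None) exec_start@4 write@5
I4 mul r1: issue@5 deps=(None,None) exec_start@5 write@6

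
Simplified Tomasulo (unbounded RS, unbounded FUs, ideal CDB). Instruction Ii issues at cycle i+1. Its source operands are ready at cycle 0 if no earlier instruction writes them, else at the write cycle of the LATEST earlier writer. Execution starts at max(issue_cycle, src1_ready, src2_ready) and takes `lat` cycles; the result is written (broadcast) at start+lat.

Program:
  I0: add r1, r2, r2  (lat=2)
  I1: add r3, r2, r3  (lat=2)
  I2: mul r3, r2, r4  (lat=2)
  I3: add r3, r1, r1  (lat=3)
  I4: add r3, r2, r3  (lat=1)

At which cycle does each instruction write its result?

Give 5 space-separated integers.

I0 add r1: issue@1 deps=(None,None) exec_start@1 write@3
I1 add r3: issue@2 deps=(None,None) exec_start@2 write@4
I2 mul r3: issue@3 deps=(None,None) exec_start@3 write@5
I3 add r3: issue@4 deps=(0,0) exec_start@4 write@7
I4 add r3: issue@5 deps=(None,3) exec_start@7 write@8

Answer: 3 4 5 7 8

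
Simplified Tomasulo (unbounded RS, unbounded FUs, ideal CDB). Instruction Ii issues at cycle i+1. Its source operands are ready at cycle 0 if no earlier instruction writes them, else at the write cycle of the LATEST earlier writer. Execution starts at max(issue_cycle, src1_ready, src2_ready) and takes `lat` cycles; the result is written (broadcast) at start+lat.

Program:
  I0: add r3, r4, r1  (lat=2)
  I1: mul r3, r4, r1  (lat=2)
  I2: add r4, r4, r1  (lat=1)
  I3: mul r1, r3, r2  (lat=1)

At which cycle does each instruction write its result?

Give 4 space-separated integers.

I0 add r3: issue@1 deps=(None,None) exec_start@1 write@3
I1 mul r3: issue@2 deps=(None,None) exec_start@2 write@4
I2 add r4: issue@3 deps=(None,None) exec_start@3 write@4
I3 mul r1: issue@4 deps=(1,None) exec_start@4 write@5

Answer: 3 4 4 5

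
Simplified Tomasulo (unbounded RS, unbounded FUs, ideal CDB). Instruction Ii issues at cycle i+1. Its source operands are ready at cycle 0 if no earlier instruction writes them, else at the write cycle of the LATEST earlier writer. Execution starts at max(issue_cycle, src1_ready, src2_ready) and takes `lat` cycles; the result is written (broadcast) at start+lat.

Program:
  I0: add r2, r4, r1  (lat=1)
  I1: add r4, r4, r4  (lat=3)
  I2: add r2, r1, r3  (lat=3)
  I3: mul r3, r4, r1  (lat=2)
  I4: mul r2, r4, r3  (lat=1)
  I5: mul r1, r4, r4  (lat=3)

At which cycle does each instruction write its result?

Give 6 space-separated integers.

Answer: 2 5 6 7 8 9

Derivation:
I0 add r2: issue@1 deps=(None,None) exec_start@1 write@2
I1 add r4: issue@2 deps=(None,None) exec_start@2 write@5
I2 add r2: issue@3 deps=(None,None) exec_start@3 write@6
I3 mul r3: issue@4 deps=(1,None) exec_start@5 write@7
I4 mul r2: issue@5 deps=(1,3) exec_start@7 write@8
I5 mul r1: issue@6 deps=(1,1) exec_start@6 write@9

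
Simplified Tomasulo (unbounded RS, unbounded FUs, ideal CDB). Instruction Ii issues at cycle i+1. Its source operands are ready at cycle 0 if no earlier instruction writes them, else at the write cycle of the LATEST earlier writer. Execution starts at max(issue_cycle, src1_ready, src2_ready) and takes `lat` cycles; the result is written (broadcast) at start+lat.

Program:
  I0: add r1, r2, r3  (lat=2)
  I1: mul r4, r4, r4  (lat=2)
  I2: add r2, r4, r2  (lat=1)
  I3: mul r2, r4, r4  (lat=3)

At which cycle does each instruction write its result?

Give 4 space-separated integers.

Answer: 3 4 5 7

Derivation:
I0 add r1: issue@1 deps=(None,None) exec_start@1 write@3
I1 mul r4: issue@2 deps=(None,None) exec_start@2 write@4
I2 add r2: issue@3 deps=(1,None) exec_start@4 write@5
I3 mul r2: issue@4 deps=(1,1) exec_start@4 write@7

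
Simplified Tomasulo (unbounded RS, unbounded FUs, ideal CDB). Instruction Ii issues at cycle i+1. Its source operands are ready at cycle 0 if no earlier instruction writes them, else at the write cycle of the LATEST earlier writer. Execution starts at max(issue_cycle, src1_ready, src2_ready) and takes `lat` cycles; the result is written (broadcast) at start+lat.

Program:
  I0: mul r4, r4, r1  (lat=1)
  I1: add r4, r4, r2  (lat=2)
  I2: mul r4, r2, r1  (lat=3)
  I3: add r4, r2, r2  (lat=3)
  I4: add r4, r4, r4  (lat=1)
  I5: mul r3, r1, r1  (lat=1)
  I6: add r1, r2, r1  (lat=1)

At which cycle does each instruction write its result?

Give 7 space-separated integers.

I0 mul r4: issue@1 deps=(None,None) exec_start@1 write@2
I1 add r4: issue@2 deps=(0,None) exec_start@2 write@4
I2 mul r4: issue@3 deps=(None,None) exec_start@3 write@6
I3 add r4: issue@4 deps=(None,None) exec_start@4 write@7
I4 add r4: issue@5 deps=(3,3) exec_start@7 write@8
I5 mul r3: issue@6 deps=(None,None) exec_start@6 write@7
I6 add r1: issue@7 deps=(None,None) exec_start@7 write@8

Answer: 2 4 6 7 8 7 8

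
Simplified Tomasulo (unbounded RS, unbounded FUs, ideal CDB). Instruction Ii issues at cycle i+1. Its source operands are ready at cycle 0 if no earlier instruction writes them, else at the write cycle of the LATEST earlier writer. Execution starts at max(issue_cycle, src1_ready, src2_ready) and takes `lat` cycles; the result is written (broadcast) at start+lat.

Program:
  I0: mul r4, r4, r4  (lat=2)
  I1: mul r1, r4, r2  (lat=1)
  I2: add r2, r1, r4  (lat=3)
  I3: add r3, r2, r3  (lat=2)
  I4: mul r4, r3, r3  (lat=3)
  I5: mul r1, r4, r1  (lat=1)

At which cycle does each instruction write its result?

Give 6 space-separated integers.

I0 mul r4: issue@1 deps=(None,None) exec_start@1 write@3
I1 mul r1: issue@2 deps=(0,None) exec_start@3 write@4
I2 add r2: issue@3 deps=(1,0) exec_start@4 write@7
I3 add r3: issue@4 deps=(2,None) exec_start@7 write@9
I4 mul r4: issue@5 deps=(3,3) exec_start@9 write@12
I5 mul r1: issue@6 deps=(4,1) exec_start@12 write@13

Answer: 3 4 7 9 12 13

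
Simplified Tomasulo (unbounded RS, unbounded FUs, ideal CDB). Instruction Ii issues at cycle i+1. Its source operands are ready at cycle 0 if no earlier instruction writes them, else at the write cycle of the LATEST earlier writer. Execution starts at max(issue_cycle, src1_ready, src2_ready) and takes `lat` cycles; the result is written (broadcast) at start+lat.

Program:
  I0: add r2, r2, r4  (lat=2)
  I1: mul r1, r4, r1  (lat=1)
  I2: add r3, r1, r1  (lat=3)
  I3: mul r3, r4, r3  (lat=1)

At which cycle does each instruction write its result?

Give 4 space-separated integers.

Answer: 3 3 6 7

Derivation:
I0 add r2: issue@1 deps=(None,None) exec_start@1 write@3
I1 mul r1: issue@2 deps=(None,None) exec_start@2 write@3
I2 add r3: issue@3 deps=(1,1) exec_start@3 write@6
I3 mul r3: issue@4 deps=(None,2) exec_start@6 write@7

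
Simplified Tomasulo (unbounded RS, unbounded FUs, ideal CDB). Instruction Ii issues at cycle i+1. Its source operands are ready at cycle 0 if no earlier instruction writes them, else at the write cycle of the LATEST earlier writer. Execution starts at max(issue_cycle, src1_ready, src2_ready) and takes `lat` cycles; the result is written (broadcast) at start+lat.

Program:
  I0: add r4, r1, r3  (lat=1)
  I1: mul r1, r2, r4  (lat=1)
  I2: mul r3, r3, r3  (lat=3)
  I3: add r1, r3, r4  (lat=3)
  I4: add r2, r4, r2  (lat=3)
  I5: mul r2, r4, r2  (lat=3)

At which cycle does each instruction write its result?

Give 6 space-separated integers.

Answer: 2 3 6 9 8 11

Derivation:
I0 add r4: issue@1 deps=(None,None) exec_start@1 write@2
I1 mul r1: issue@2 deps=(None,0) exec_start@2 write@3
I2 mul r3: issue@3 deps=(None,None) exec_start@3 write@6
I3 add r1: issue@4 deps=(2,0) exec_start@6 write@9
I4 add r2: issue@5 deps=(0,None) exec_start@5 write@8
I5 mul r2: issue@6 deps=(0,4) exec_start@8 write@11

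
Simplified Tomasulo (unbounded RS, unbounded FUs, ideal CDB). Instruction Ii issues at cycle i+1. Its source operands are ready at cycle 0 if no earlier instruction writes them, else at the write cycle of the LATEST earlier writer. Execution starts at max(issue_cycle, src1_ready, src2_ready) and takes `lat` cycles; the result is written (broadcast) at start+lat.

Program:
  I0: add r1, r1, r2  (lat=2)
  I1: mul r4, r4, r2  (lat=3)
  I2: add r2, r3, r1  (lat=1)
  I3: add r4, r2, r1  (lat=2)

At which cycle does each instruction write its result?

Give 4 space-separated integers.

I0 add r1: issue@1 deps=(None,None) exec_start@1 write@3
I1 mul r4: issue@2 deps=(None,None) exec_start@2 write@5
I2 add r2: issue@3 deps=(None,0) exec_start@3 write@4
I3 add r4: issue@4 deps=(2,0) exec_start@4 write@6

Answer: 3 5 4 6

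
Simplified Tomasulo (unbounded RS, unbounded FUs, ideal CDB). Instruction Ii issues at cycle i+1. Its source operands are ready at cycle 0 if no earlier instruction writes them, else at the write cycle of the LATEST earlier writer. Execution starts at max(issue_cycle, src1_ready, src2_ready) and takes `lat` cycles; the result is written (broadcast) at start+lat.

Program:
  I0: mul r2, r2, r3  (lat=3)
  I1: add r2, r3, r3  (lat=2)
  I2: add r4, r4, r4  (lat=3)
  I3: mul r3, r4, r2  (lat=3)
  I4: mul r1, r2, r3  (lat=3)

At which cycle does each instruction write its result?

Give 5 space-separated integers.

Answer: 4 4 6 9 12

Derivation:
I0 mul r2: issue@1 deps=(None,None) exec_start@1 write@4
I1 add r2: issue@2 deps=(None,None) exec_start@2 write@4
I2 add r4: issue@3 deps=(None,None) exec_start@3 write@6
I3 mul r3: issue@4 deps=(2,1) exec_start@6 write@9
I4 mul r1: issue@5 deps=(1,3) exec_start@9 write@12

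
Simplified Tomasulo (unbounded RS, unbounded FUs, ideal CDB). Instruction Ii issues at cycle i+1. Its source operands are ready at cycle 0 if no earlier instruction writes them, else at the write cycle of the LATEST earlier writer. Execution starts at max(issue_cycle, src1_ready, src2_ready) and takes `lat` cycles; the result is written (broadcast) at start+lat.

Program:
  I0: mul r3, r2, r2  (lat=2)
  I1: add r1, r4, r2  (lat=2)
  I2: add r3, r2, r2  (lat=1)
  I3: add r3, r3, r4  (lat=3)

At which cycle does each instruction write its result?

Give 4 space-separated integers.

Answer: 3 4 4 7

Derivation:
I0 mul r3: issue@1 deps=(None,None) exec_start@1 write@3
I1 add r1: issue@2 deps=(None,None) exec_start@2 write@4
I2 add r3: issue@3 deps=(None,None) exec_start@3 write@4
I3 add r3: issue@4 deps=(2,None) exec_start@4 write@7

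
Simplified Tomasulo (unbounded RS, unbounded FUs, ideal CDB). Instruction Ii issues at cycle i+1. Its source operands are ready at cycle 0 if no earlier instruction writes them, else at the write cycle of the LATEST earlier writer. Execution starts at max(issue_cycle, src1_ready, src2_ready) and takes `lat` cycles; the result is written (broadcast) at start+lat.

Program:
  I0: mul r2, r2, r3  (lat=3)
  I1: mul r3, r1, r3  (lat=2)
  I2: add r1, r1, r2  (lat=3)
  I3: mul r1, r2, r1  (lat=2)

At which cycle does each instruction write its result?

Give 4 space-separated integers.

I0 mul r2: issue@1 deps=(None,None) exec_start@1 write@4
I1 mul r3: issue@2 deps=(None,None) exec_start@2 write@4
I2 add r1: issue@3 deps=(None,0) exec_start@4 write@7
I3 mul r1: issue@4 deps=(0,2) exec_start@7 write@9

Answer: 4 4 7 9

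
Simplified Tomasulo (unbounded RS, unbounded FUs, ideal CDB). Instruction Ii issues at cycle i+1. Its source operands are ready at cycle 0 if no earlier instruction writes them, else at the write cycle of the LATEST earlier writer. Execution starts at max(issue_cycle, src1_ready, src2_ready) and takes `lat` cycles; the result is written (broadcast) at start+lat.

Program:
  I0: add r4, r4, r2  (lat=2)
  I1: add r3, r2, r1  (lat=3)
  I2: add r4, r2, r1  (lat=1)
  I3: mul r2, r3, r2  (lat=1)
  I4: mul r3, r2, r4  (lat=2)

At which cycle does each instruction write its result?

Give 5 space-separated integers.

I0 add r4: issue@1 deps=(None,None) exec_start@1 write@3
I1 add r3: issue@2 deps=(None,None) exec_start@2 write@5
I2 add r4: issue@3 deps=(None,None) exec_start@3 write@4
I3 mul r2: issue@4 deps=(1,None) exec_start@5 write@6
I4 mul r3: issue@5 deps=(3,2) exec_start@6 write@8

Answer: 3 5 4 6 8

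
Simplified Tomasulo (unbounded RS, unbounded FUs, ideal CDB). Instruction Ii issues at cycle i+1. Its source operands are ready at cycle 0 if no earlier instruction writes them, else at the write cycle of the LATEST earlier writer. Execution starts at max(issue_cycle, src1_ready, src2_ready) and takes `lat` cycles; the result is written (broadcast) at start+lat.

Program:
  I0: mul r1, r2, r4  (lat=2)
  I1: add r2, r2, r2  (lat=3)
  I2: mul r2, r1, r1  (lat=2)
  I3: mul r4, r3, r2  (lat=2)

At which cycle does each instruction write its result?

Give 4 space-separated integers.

Answer: 3 5 5 7

Derivation:
I0 mul r1: issue@1 deps=(None,None) exec_start@1 write@3
I1 add r2: issue@2 deps=(None,None) exec_start@2 write@5
I2 mul r2: issue@3 deps=(0,0) exec_start@3 write@5
I3 mul r4: issue@4 deps=(None,2) exec_start@5 write@7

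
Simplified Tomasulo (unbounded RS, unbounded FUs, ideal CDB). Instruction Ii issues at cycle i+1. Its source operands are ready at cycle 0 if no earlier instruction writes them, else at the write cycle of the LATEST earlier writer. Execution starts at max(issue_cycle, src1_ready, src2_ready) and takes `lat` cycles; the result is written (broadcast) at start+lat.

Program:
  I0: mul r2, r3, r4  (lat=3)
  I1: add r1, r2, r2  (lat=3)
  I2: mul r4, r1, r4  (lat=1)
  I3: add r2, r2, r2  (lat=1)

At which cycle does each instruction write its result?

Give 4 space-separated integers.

I0 mul r2: issue@1 deps=(None,None) exec_start@1 write@4
I1 add r1: issue@2 deps=(0,0) exec_start@4 write@7
I2 mul r4: issue@3 deps=(1,None) exec_start@7 write@8
I3 add r2: issue@4 deps=(0,0) exec_start@4 write@5

Answer: 4 7 8 5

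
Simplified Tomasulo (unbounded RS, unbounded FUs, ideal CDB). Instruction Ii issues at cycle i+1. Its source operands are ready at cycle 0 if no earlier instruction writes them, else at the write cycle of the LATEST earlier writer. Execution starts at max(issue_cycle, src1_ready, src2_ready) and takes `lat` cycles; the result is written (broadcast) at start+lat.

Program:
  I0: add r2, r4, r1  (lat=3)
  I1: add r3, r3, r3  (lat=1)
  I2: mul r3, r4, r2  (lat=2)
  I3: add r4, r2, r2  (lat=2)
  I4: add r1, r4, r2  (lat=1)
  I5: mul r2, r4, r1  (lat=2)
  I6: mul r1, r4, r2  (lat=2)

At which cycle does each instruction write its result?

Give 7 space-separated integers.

Answer: 4 3 6 6 7 9 11

Derivation:
I0 add r2: issue@1 deps=(None,None) exec_start@1 write@4
I1 add r3: issue@2 deps=(None,None) exec_start@2 write@3
I2 mul r3: issue@3 deps=(None,0) exec_start@4 write@6
I3 add r4: issue@4 deps=(0,0) exec_start@4 write@6
I4 add r1: issue@5 deps=(3,0) exec_start@6 write@7
I5 mul r2: issue@6 deps=(3,4) exec_start@7 write@9
I6 mul r1: issue@7 deps=(3,5) exec_start@9 write@11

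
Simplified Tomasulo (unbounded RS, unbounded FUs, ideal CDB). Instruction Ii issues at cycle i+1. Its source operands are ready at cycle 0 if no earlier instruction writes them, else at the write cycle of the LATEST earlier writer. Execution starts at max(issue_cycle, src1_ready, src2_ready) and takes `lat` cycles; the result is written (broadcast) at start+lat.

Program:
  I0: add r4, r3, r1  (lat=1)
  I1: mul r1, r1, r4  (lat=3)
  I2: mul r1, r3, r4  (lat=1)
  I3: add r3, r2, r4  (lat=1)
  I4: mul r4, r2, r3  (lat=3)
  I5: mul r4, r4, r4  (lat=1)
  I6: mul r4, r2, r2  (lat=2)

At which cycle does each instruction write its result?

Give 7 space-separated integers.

Answer: 2 5 4 5 8 9 9

Derivation:
I0 add r4: issue@1 deps=(None,None) exec_start@1 write@2
I1 mul r1: issue@2 deps=(None,0) exec_start@2 write@5
I2 mul r1: issue@3 deps=(None,0) exec_start@3 write@4
I3 add r3: issue@4 deps=(None,0) exec_start@4 write@5
I4 mul r4: issue@5 deps=(None,3) exec_start@5 write@8
I5 mul r4: issue@6 deps=(4,4) exec_start@8 write@9
I6 mul r4: issue@7 deps=(None,None) exec_start@7 write@9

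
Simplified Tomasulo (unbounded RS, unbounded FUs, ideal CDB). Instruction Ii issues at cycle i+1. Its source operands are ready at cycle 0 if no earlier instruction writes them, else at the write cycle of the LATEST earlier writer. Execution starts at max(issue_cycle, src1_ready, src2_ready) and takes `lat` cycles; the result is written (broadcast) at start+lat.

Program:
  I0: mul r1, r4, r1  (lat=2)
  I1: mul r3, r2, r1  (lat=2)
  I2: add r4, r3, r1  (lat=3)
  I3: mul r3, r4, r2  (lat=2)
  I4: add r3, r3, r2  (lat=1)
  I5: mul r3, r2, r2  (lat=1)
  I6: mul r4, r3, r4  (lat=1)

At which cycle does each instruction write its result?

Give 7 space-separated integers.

Answer: 3 5 8 10 11 7 9

Derivation:
I0 mul r1: issue@1 deps=(None,None) exec_start@1 write@3
I1 mul r3: issue@2 deps=(None,0) exec_start@3 write@5
I2 add r4: issue@3 deps=(1,0) exec_start@5 write@8
I3 mul r3: issue@4 deps=(2,None) exec_start@8 write@10
I4 add r3: issue@5 deps=(3,None) exec_start@10 write@11
I5 mul r3: issue@6 deps=(None,None) exec_start@6 write@7
I6 mul r4: issue@7 deps=(5,2) exec_start@8 write@9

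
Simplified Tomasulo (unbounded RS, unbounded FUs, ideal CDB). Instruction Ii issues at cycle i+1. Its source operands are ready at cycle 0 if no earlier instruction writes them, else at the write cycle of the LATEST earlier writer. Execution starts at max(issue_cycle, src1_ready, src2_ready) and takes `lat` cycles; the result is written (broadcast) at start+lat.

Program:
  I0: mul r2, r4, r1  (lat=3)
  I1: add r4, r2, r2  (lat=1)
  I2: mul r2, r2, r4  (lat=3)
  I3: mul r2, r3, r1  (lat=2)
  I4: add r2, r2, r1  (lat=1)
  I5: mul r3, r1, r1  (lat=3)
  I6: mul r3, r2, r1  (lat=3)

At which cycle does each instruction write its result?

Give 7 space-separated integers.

I0 mul r2: issue@1 deps=(None,None) exec_start@1 write@4
I1 add r4: issue@2 deps=(0,0) exec_start@4 write@5
I2 mul r2: issue@3 deps=(0,1) exec_start@5 write@8
I3 mul r2: issue@4 deps=(None,None) exec_start@4 write@6
I4 add r2: issue@5 deps=(3,None) exec_start@6 write@7
I5 mul r3: issue@6 deps=(None,None) exec_start@6 write@9
I6 mul r3: issue@7 deps=(4,None) exec_start@7 write@10

Answer: 4 5 8 6 7 9 10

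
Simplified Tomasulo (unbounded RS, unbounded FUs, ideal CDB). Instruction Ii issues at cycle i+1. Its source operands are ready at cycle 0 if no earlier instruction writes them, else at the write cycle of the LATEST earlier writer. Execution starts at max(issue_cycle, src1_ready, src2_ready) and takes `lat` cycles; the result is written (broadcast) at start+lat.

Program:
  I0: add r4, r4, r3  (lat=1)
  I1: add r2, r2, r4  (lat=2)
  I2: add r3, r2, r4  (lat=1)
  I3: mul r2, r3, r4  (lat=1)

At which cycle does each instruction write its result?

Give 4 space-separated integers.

Answer: 2 4 5 6

Derivation:
I0 add r4: issue@1 deps=(None,None) exec_start@1 write@2
I1 add r2: issue@2 deps=(None,0) exec_start@2 write@4
I2 add r3: issue@3 deps=(1,0) exec_start@4 write@5
I3 mul r2: issue@4 deps=(2,0) exec_start@5 write@6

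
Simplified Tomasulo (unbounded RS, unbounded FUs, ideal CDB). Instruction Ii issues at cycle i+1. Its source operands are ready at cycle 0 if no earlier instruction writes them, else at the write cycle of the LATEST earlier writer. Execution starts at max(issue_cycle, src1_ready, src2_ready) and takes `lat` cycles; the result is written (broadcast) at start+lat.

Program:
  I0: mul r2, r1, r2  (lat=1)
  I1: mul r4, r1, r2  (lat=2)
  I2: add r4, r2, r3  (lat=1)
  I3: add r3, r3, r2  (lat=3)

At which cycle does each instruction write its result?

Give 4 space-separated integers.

I0 mul r2: issue@1 deps=(None,None) exec_start@1 write@2
I1 mul r4: issue@2 deps=(None,0) exec_start@2 write@4
I2 add r4: issue@3 deps=(0,None) exec_start@3 write@4
I3 add r3: issue@4 deps=(None,0) exec_start@4 write@7

Answer: 2 4 4 7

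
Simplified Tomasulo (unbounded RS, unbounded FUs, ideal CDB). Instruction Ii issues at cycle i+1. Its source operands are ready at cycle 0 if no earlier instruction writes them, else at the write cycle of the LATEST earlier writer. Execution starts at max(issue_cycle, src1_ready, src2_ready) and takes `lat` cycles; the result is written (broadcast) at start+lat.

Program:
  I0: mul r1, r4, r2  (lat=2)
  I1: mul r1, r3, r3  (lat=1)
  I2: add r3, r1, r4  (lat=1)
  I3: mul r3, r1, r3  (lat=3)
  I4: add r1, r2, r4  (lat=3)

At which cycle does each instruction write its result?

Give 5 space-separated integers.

Answer: 3 3 4 7 8

Derivation:
I0 mul r1: issue@1 deps=(None,None) exec_start@1 write@3
I1 mul r1: issue@2 deps=(None,None) exec_start@2 write@3
I2 add r3: issue@3 deps=(1,None) exec_start@3 write@4
I3 mul r3: issue@4 deps=(1,2) exec_start@4 write@7
I4 add r1: issue@5 deps=(None,None) exec_start@5 write@8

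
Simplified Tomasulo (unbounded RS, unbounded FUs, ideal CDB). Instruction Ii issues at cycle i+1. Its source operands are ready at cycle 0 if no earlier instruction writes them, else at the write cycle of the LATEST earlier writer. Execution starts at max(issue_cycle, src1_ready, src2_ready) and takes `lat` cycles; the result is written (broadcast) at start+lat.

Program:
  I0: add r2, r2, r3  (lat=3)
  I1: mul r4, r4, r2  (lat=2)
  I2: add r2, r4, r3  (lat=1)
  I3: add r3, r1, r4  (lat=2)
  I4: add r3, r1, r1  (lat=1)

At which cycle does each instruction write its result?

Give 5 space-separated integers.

Answer: 4 6 7 8 6

Derivation:
I0 add r2: issue@1 deps=(None,None) exec_start@1 write@4
I1 mul r4: issue@2 deps=(None,0) exec_start@4 write@6
I2 add r2: issue@3 deps=(1,None) exec_start@6 write@7
I3 add r3: issue@4 deps=(None,1) exec_start@6 write@8
I4 add r3: issue@5 deps=(None,None) exec_start@5 write@6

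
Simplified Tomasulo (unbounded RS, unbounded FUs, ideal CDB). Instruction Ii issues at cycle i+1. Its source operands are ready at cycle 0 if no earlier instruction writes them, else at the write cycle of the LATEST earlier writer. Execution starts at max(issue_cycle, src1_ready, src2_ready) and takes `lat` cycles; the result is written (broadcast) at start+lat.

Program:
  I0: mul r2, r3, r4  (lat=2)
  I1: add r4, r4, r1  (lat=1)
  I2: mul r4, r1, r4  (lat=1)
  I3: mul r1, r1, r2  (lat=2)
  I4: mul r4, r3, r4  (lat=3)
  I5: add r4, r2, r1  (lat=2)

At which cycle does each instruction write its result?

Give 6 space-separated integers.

Answer: 3 3 4 6 8 8

Derivation:
I0 mul r2: issue@1 deps=(None,None) exec_start@1 write@3
I1 add r4: issue@2 deps=(None,None) exec_start@2 write@3
I2 mul r4: issue@3 deps=(None,1) exec_start@3 write@4
I3 mul r1: issue@4 deps=(None,0) exec_start@4 write@6
I4 mul r4: issue@5 deps=(None,2) exec_start@5 write@8
I5 add r4: issue@6 deps=(0,3) exec_start@6 write@8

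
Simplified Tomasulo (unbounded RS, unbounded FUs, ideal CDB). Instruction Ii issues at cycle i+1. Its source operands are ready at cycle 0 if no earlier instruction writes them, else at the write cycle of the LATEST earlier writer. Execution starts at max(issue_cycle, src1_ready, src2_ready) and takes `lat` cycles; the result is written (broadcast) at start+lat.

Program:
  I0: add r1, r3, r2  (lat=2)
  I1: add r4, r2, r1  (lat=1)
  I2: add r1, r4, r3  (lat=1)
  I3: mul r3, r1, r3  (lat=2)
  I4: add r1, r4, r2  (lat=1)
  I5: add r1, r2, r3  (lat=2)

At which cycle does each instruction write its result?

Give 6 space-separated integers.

I0 add r1: issue@1 deps=(None,None) exec_start@1 write@3
I1 add r4: issue@2 deps=(None,0) exec_start@3 write@4
I2 add r1: issue@3 deps=(1,None) exec_start@4 write@5
I3 mul r3: issue@4 deps=(2,None) exec_start@5 write@7
I4 add r1: issue@5 deps=(1,None) exec_start@5 write@6
I5 add r1: issue@6 deps=(None,3) exec_start@7 write@9

Answer: 3 4 5 7 6 9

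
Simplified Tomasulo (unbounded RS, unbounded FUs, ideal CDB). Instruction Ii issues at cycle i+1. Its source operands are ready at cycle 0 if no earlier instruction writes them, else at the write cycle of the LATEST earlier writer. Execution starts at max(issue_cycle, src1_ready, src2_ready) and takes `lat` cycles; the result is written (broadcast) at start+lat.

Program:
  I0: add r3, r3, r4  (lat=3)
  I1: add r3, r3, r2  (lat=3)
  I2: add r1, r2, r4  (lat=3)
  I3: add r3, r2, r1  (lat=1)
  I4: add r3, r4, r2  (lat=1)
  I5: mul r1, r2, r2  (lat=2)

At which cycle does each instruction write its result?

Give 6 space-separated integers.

I0 add r3: issue@1 deps=(None,None) exec_start@1 write@4
I1 add r3: issue@2 deps=(0,None) exec_start@4 write@7
I2 add r1: issue@3 deps=(None,None) exec_start@3 write@6
I3 add r3: issue@4 deps=(None,2) exec_start@6 write@7
I4 add r3: issue@5 deps=(None,None) exec_start@5 write@6
I5 mul r1: issue@6 deps=(None,None) exec_start@6 write@8

Answer: 4 7 6 7 6 8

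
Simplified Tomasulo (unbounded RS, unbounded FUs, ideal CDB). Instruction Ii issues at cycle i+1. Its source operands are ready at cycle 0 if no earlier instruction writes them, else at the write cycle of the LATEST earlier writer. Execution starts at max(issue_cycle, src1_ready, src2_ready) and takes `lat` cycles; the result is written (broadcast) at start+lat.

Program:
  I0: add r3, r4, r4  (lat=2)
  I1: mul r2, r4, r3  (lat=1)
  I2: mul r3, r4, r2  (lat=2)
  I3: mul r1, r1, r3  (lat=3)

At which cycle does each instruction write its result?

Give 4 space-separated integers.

I0 add r3: issue@1 deps=(None,None) exec_start@1 write@3
I1 mul r2: issue@2 deps=(None,0) exec_start@3 write@4
I2 mul r3: issue@3 deps=(None,1) exec_start@4 write@6
I3 mul r1: issue@4 deps=(None,2) exec_start@6 write@9

Answer: 3 4 6 9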